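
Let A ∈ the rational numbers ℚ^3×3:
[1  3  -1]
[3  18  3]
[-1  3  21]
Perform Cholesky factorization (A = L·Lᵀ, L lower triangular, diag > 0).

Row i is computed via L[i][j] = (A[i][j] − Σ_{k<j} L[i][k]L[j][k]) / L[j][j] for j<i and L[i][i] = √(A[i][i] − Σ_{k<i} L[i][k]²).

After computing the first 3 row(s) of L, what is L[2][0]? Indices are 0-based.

Step 1: L[0][0] = √(1) = 1.
  L[1][0] = (3) / L[0][0] = 3.
Step 2: L[1][1] = √(9) = 3.
  L[2][0] = (-1) / L[0][0] = -1.
  L[2][1] = (6) / L[1][1] = 2.
Step 3: L[2][2] = √(16) = 4.

L[2][0] = -1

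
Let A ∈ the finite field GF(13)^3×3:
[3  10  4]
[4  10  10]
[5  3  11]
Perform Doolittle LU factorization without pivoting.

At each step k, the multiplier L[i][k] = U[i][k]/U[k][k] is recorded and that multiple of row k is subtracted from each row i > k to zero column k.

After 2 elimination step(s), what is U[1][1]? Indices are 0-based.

Step 1: pivot at (0,0) is 3.
  row1 ← row1 − (10)·row0  ⇒  L[1][0]=10, U row1=(0, 1, 9)
  row2 ← row2 − (6)·row0  ⇒  L[2][0]=6, U row2=(0, 8, 0)
Step 2: pivot at (1,1) is 1.
  row2 ← row2 − (8)·row1  ⇒  L[2][1]=8, U row2=(0, 0, 6)

U[1][1] = 1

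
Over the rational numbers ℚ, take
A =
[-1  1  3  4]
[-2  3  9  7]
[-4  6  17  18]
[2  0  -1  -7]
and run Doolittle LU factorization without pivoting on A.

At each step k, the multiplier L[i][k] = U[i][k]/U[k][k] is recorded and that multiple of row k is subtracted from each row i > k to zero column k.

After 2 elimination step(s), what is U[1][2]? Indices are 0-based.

U[1][2] = 3

Step 1: pivot at (0,0) is -1.
  row1 ← row1 − (2)·row0  ⇒  L[1][0]=2, U row1=(0, 1, 3, -1)
  row2 ← row2 − (4)·row0  ⇒  L[2][0]=4, U row2=(0, 2, 5, 2)
  row3 ← row3 − (-2)·row0  ⇒  L[3][0]=-2, U row3=(0, 2, 5, 1)
Step 2: pivot at (1,1) is 1.
  row2 ← row2 − (2)·row1  ⇒  L[2][1]=2, U row2=(0, 0, -1, 4)
  row3 ← row3 − (2)·row1  ⇒  L[3][1]=2, U row3=(0, 0, -1, 3)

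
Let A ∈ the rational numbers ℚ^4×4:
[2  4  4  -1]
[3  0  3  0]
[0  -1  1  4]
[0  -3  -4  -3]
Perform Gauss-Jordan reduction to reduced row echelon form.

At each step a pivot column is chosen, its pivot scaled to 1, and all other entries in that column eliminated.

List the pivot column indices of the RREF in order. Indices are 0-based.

pivot columns: 0, 1, 2, 3

pivot(0,0)=2: scale R0 → (1, 2, 2, -1/2)
  clear (1,0): R1 −= (3)R0 → (0, -6, -3, 3/2)
pivot(1,1)=-6: scale R1 → (0, 1, 1/2, -1/4)
  clear (0,1): R0 −= (2)R1 → (1, 0, 1, 0)
  clear (2,1): R2 −= (-1)R1 → (0, 0, 3/2, 15/4)
  clear (3,1): R3 −= (-3)R1 → (0, 0, -5/2, -15/4)
pivot(2,2)=3/2: scale R2 → (0, 0, 1, 5/2)
  clear (0,2): R0 −= (1)R2 → (1, 0, 0, -5/2)
  clear (1,2): R1 −= (1/2)R2 → (0, 1, 0, -3/2)
  clear (3,2): R3 −= (-5/2)R2 → (0, 0, 0, 5/2)
pivot(3,3)=5/2: scale R3 → (0, 0, 0, 1)
  clear (0,3): R0 −= (-5/2)R3 → (1, 0, 0, 0)
  clear (1,3): R1 −= (-3/2)R3 → (0, 1, 0, 0)
  clear (2,3): R2 −= (5/2)R3 → (0, 0, 1, 0)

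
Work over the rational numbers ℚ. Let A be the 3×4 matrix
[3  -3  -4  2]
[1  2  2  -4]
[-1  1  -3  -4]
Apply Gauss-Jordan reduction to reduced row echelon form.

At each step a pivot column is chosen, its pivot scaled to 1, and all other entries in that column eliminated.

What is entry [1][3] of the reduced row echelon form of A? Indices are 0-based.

pivot(0,0)=3: scale R0 → (1, -1, -4/3, 2/3)
  clear (1,0): R1 −= (1)R0 → (0, 3, 10/3, -14/3)
  clear (2,0): R2 −= (-1)R0 → (0, 0, -13/3, -10/3)
pivot(1,1)=3: scale R1 → (0, 1, 10/9, -14/9)
  clear (0,1): R0 −= (-1)R1 → (1, 0, -2/9, -8/9)
pivot(2,2)=-13/3: scale R2 → (0, 0, 1, 10/13)
  clear (0,2): R0 −= (-2/9)R2 → (1, 0, 0, -28/39)
  clear (1,2): R1 −= (10/9)R2 → (0, 1, 0, -94/39)

M[1][3] = -94/39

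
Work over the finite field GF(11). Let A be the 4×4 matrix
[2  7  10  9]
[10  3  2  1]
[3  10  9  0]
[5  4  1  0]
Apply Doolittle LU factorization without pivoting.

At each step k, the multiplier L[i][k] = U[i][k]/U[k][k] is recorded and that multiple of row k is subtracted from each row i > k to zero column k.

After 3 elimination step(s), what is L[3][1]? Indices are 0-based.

L[3][1] = 3

[col 0] pivot 2
  R1 -= 5*R0 → (0, 1, 7, 0)  (L[1][0] := 5)
  R2 -= 7*R0 → (0, 5, 5, 3)  (L[2][0] := 7)
  R3 -= 8*R0 → (0, 3, 9, 5)  (L[3][0] := 8)
[col 1] pivot 1
  R2 -= 5*R1 → (0, 0, 3, 3)  (L[2][1] := 5)
  R3 -= 3*R1 → (0, 0, 10, 5)  (L[3][1] := 3)
[col 2] pivot 3
  R3 -= 7*R2 → (0, 0, 0, 6)  (L[3][2] := 7)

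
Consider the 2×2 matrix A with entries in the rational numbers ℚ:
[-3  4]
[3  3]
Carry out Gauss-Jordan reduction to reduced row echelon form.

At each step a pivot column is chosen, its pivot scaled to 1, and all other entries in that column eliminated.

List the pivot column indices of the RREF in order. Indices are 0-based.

pivot columns: 0, 1

[1] R0 /= -3  ⇒  (1, -4/3)
     R1 -= 3·R0  ⇒  (0, 7)
[2] R1 /= 7  ⇒  (0, 1)
     R0 -= -4/3·R1  ⇒  (1, 0)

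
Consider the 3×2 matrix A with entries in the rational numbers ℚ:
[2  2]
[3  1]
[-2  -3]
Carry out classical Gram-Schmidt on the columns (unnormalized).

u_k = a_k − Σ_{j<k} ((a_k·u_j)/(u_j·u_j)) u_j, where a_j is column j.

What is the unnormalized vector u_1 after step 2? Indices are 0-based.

Step 1: u_0 = a_0 = (2, 3, -2).
Step 2: u_1 = a_1 − (13/17)·u_0 = (8/17, -22/17, -25/17).

u_1 = (8/17, -22/17, -25/17)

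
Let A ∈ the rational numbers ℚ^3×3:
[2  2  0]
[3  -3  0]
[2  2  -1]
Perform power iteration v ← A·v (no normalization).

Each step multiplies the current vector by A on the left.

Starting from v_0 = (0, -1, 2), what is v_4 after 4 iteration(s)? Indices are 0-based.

v_4 = (50, -231, 82)

v_0 = (0, -1, 2).
v_1 = A·v_0 = (-2, 3, -4).
v_2 = A·v_1 = (2, -15, 6).
v_3 = A·v_2 = (-26, 51, -32).
v_4 = A·v_3 = (50, -231, 82).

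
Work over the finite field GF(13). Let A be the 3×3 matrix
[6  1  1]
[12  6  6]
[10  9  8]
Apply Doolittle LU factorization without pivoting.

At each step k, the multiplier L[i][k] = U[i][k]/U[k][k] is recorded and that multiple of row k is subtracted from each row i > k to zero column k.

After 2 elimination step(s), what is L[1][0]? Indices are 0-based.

L[1][0] = 2

Step 1: pivot at (0,0) is 6.
  row1 ← row1 − (2)·row0  ⇒  L[1][0]=2, U row1=(0, 4, 4)
  row2 ← row2 − (6)·row0  ⇒  L[2][0]=6, U row2=(0, 3, 2)
Step 2: pivot at (1,1) is 4.
  row2 ← row2 − (4)·row1  ⇒  L[2][1]=4, U row2=(0, 0, 12)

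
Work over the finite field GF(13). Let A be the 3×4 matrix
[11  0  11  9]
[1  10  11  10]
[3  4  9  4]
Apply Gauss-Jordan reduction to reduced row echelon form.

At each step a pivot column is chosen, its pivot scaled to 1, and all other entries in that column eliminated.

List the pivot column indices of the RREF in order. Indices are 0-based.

pivot(0,0)=11: scale R0 → (1, 0, 1, 2)
  clear (1,0): R1 −= (1)R0 → (0, 10, 10, 8)
  clear (2,0): R2 −= (3)R0 → (0, 4, 6, 11)
pivot(1,1)=10: scale R1 → (0, 1, 1, 6)
  clear (2,1): R2 −= (4)R1 → (0, 0, 2, 0)
pivot(2,2)=2: scale R2 → (0, 0, 1, 0)
  clear (0,2): R0 −= (1)R2 → (1, 0, 0, 2)
  clear (1,2): R1 −= (1)R2 → (0, 1, 0, 6)

pivot columns: 0, 1, 2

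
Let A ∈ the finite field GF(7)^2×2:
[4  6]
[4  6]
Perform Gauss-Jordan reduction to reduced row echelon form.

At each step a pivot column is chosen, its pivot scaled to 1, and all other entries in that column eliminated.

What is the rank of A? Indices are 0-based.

[1] R0 /= 4  ⇒  (1, 5)
     R1 -= 4·R0  ⇒  (0, 0)
column 1 empty below row 1

rank = 1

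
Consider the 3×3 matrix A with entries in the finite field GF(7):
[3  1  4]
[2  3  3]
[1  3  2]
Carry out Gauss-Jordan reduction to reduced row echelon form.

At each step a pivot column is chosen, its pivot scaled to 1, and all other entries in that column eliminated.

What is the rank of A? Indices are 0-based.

pivot(0,0)=3: scale R0 → (1, 5, 6)
  clear (1,0): R1 −= (2)R0 → (0, 0, 5)
  clear (2,0): R2 −= (1)R0 → (0, 5, 3)
pivot(1,1): swap R1↔R2
pivot(1,1)=5: scale R1 → (0, 1, 2)
  clear (0,1): R0 −= (5)R1 → (1, 0, 3)
pivot(2,2)=5: scale R2 → (0, 0, 1)
  clear (0,2): R0 −= (3)R2 → (1, 0, 0)
  clear (1,2): R1 −= (2)R2 → (0, 1, 0)

rank = 3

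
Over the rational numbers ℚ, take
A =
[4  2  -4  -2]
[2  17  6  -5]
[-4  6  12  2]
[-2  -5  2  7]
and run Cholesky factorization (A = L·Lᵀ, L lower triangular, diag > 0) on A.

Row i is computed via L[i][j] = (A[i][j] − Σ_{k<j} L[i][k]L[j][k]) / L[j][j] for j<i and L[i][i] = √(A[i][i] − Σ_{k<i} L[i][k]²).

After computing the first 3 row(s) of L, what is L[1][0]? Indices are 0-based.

Step 1: L[0][0] = √(4) = 2.
  L[1][0] = (2) / L[0][0] = 1.
Step 2: L[1][1] = √(16) = 4.
  L[2][0] = (-4) / L[0][0] = -2.
  L[2][1] = (8) / L[1][1] = 2.
Step 3: L[2][2] = √(4) = 2.

L[1][0] = 1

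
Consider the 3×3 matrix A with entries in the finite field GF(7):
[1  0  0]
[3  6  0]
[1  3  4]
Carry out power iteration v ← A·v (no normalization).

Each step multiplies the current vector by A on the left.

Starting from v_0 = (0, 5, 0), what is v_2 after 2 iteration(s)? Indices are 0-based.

v_0 = (0, 5, 0).
v_1 = A·v_0 = (0, 2, 1).
v_2 = A·v_1 = (0, 5, 3).

v_2 = (0, 5, 3)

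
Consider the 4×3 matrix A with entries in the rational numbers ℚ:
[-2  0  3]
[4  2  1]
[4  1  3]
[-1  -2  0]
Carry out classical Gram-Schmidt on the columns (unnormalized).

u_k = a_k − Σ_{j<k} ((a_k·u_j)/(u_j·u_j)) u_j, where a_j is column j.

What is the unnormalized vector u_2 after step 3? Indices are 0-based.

u_2 = (451/137, -33/137, 286/137, 110/137)

Step 1: u_0 = a_0 = (-2, 4, 4, -1).
Step 2: u_1 = a_1 − (14/37)·u_0 = (28/37, 18/37, -19/37, -60/37).
Step 3: u_2 = a_2 − (10/37)·u_0 − (45/137)·u_1 = (451/137, -33/137, 286/137, 110/137).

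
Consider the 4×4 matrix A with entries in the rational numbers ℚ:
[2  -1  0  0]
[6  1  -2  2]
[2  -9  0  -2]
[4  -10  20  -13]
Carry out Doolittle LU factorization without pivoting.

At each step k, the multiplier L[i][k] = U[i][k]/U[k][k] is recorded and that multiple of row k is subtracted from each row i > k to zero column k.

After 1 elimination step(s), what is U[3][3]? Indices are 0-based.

U[3][3] = -13

k=0: U[0][0]=2
  eliminate (1,0): mult=3, new row 1: (0, 4, -2, 2); set L[1][0]=3
  eliminate (2,0): mult=1, new row 2: (0, -8, 0, -2); set L[2][0]=1
  eliminate (3,0): mult=2, new row 3: (0, -8, 20, -13); set L[3][0]=2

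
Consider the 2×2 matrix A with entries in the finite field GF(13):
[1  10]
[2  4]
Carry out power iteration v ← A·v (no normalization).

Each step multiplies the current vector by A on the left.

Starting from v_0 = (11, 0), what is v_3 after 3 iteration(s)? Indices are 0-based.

v_0 = (11, 0).
v_1 = A·v_0 = (11, 9).
v_2 = A·v_1 = (10, 6).
v_3 = A·v_2 = (5, 5).

v_3 = (5, 5)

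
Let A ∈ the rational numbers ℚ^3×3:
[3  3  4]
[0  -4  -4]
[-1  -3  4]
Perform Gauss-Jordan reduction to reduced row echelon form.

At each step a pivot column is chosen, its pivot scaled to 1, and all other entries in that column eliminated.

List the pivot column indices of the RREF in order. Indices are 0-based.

[1] R0 /= 3  ⇒  (1, 1, 4/3)
     R2 -= -1·R0  ⇒  (0, -2, 16/3)
[2] R1 /= -4  ⇒  (0, 1, 1)
     R0 -= 1·R1  ⇒  (1, 0, 1/3)
     R2 -= -2·R1  ⇒  (0, 0, 22/3)
[3] R2 /= 22/3  ⇒  (0, 0, 1)
     R0 -= 1/3·R2  ⇒  (1, 0, 0)
     R1 -= 1·R2  ⇒  (0, 1, 0)

pivot columns: 0, 1, 2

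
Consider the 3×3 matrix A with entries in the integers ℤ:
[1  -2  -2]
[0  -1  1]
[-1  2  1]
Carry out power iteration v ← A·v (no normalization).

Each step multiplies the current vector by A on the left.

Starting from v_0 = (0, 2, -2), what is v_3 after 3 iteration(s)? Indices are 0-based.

v_0 = (0, 2, -2).
v_1 = A·v_0 = (0, -4, 2).
v_2 = A·v_1 = (4, 6, -6).
v_3 = A·v_2 = (4, -12, 2).

v_3 = (4, -12, 2)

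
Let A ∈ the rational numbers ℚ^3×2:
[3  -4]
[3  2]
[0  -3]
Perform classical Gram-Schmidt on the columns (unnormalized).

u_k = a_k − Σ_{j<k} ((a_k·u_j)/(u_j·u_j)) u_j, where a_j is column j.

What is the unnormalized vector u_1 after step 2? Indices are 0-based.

Step 1: u_0 = a_0 = (3, 3, 0).
Step 2: u_1 = a_1 − (-1/3)·u_0 = (-3, 3, -3).

u_1 = (-3, 3, -3)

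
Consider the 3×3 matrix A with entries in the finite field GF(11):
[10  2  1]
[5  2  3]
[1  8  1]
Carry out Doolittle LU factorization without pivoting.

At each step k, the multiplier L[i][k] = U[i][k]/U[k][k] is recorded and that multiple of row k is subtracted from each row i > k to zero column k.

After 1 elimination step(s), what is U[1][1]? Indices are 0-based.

U[1][1] = 1

k=0: U[0][0]=10
  eliminate (1,0): mult=6, new row 1: (0, 1, 8); set L[1][0]=6
  eliminate (2,0): mult=10, new row 2: (0, 10, 2); set L[2][0]=10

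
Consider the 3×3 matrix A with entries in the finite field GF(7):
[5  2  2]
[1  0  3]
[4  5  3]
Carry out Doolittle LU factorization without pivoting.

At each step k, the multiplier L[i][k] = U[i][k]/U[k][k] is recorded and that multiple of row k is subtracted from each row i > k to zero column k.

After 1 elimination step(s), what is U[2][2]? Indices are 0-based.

Step 1: pivot at (0,0) is 5.
  row1 ← row1 − (3)·row0  ⇒  L[1][0]=3, U row1=(0, 1, 4)
  row2 ← row2 − (5)·row0  ⇒  L[2][0]=5, U row2=(0, 2, 0)

U[2][2] = 0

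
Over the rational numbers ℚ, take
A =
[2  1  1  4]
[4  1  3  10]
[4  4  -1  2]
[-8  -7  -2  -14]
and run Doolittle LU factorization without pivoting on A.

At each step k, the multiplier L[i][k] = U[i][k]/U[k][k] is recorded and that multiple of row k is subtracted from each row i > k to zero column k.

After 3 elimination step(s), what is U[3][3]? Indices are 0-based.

U[3][3] = -2

[col 0] pivot 2
  R1 -= 2*R0 → (0, -1, 1, 2)  (L[1][0] := 2)
  R2 -= 2*R0 → (0, 2, -3, -6)  (L[2][0] := 2)
  R3 -= -4*R0 → (0, -3, 2, 2)  (L[3][0] := -4)
[col 1] pivot -1
  R2 -= -2*R1 → (0, 0, -1, -2)  (L[2][1] := -2)
  R3 -= 3*R1 → (0, 0, -1, -4)  (L[3][1] := 3)
[col 2] pivot -1
  R3 -= 1*R2 → (0, 0, 0, -2)  (L[3][2] := 1)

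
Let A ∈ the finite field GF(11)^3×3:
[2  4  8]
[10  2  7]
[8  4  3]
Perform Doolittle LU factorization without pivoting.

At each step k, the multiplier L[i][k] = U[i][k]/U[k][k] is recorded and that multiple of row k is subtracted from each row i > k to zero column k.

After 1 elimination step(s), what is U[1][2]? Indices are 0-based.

U[1][2] = 0

Step 1: pivot at (0,0) is 2.
  row1 ← row1 − (5)·row0  ⇒  L[1][0]=5, U row1=(0, 4, 0)
  row2 ← row2 − (4)·row0  ⇒  L[2][0]=4, U row2=(0, 10, 4)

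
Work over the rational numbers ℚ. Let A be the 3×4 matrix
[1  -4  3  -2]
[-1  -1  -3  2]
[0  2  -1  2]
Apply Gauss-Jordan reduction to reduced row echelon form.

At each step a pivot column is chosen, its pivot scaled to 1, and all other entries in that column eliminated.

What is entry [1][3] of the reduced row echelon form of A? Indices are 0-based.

[1] R0 /= 1  ⇒  (1, -4, 3, -2)
     R1 -= -1·R0  ⇒  (0, -5, 0, 0)
[2] R1 /= -5  ⇒  (0, 1, 0, 0)
     R0 -= -4·R1  ⇒  (1, 0, 3, -2)
     R2 -= 2·R1  ⇒  (0, 0, -1, 2)
[3] R2 /= -1  ⇒  (0, 0, 1, -2)
     R0 -= 3·R2  ⇒  (1, 0, 0, 4)

M[1][3] = 0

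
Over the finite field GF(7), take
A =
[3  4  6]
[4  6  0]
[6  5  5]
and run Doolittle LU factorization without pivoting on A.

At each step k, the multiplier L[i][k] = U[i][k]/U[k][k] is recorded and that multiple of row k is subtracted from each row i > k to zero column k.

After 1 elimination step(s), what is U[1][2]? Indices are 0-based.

U[1][2] = 6

[col 0] pivot 3
  R1 -= 6*R0 → (0, 3, 6)  (L[1][0] := 6)
  R2 -= 2*R0 → (0, 4, 0)  (L[2][0] := 2)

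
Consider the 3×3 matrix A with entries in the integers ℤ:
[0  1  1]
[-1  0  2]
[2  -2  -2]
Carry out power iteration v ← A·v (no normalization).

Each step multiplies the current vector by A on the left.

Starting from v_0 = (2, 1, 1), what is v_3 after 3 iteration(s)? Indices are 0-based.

v_0 = (2, 1, 1).
v_1 = A·v_0 = (2, 0, 0).
v_2 = A·v_1 = (0, -2, 4).
v_3 = A·v_2 = (2, 8, -4).

v_3 = (2, 8, -4)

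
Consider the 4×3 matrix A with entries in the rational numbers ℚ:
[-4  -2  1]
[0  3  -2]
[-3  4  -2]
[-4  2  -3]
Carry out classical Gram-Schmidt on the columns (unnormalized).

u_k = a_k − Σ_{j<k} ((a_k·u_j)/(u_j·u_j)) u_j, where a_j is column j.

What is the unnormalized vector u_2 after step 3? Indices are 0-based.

Step 1: u_0 = a_0 = (-4, 0, -3, -4).
Step 2: u_1 = a_1 − (-12/41)·u_0 = (-130/41, 3, 128/41, 34/41).
Step 3: u_2 = a_2 − (14/41)·u_0 − (-734/1209)·u_1 = (41/93, -72/403, 1112/1209, -1367/1209).

u_2 = (41/93, -72/403, 1112/1209, -1367/1209)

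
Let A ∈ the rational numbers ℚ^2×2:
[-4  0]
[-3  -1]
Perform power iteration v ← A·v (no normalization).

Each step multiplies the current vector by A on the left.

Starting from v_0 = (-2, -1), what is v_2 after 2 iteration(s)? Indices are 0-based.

v_0 = (-2, -1).
v_1 = A·v_0 = (8, 7).
v_2 = A·v_1 = (-32, -31).

v_2 = (-32, -31)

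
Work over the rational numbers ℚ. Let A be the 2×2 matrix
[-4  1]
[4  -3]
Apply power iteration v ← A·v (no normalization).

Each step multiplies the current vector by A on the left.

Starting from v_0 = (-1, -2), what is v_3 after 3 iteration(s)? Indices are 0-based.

v_3 = (26, -30)

v_0 = (-1, -2).
v_1 = A·v_0 = (2, 2).
v_2 = A·v_1 = (-6, 2).
v_3 = A·v_2 = (26, -30).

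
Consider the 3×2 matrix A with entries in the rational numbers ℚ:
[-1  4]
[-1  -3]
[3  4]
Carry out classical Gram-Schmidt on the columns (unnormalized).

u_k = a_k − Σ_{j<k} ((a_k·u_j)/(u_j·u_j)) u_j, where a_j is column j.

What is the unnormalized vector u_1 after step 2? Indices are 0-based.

u_1 = (5, -2, 1)

Step 1: u_0 = a_0 = (-1, -1, 3).
Step 2: u_1 = a_1 − (1)·u_0 = (5, -2, 1).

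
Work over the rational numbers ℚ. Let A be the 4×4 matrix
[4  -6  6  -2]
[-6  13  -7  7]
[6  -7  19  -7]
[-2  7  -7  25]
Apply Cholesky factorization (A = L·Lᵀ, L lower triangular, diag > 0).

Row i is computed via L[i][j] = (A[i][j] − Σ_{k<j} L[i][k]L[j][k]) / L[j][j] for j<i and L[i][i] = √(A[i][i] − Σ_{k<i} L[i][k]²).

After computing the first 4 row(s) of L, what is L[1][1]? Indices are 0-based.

Step 1: L[0][0] = √(4) = 2.
  L[1][0] = (-6) / L[0][0] = -3.
Step 2: L[1][1] = √(4) = 2.
  L[2][0] = (6) / L[0][0] = 3.
  L[2][1] = (2) / L[1][1] = 1.
Step 3: L[2][2] = √(9) = 3.
  L[3][0] = (-2) / L[0][0] = -1.
  L[3][1] = (4) / L[1][1] = 2.
  L[3][2] = (-6) / L[2][2] = -2.
Step 4: L[3][3] = √(16) = 4.

L[1][1] = 2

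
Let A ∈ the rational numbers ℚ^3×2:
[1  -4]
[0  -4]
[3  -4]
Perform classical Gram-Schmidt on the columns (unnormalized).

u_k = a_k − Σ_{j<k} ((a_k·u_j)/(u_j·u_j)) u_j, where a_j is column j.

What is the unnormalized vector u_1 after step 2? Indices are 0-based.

u_1 = (-12/5, -4, 4/5)

Step 1: u_0 = a_0 = (1, 0, 3).
Step 2: u_1 = a_1 − (-8/5)·u_0 = (-12/5, -4, 4/5).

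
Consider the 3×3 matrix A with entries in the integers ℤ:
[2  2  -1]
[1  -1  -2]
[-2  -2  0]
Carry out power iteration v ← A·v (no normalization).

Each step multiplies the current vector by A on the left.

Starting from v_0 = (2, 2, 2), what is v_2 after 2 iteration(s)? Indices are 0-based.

v_2 = (12, 26, -4)

v_0 = (2, 2, 2).
v_1 = A·v_0 = (6, -4, -8).
v_2 = A·v_1 = (12, 26, -4).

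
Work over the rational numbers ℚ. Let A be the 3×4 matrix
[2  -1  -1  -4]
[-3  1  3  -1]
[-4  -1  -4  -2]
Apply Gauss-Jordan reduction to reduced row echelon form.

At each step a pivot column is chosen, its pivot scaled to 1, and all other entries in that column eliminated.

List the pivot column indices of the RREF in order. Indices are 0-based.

pivot columns: 0, 1, 2

[1] R0 /= 2  ⇒  (1, -1/2, -1/2, -2)
     R1 -= -3·R0  ⇒  (0, -1/2, 3/2, -7)
     R2 -= -4·R0  ⇒  (0, -3, -6, -10)
[2] R1 /= -1/2  ⇒  (0, 1, -3, 14)
     R0 -= -1/2·R1  ⇒  (1, 0, -2, 5)
     R2 -= -3·R1  ⇒  (0, 0, -15, 32)
[3] R2 /= -15  ⇒  (0, 0, 1, -32/15)
     R0 -= -2·R2  ⇒  (1, 0, 0, 11/15)
     R1 -= -3·R2  ⇒  (0, 1, 0, 38/5)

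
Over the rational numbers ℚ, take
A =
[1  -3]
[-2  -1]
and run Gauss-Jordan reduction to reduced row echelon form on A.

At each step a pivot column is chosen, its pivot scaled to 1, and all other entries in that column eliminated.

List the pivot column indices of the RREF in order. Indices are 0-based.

pivot columns: 0, 1

step 1: normalize row 0 (÷1) = (1, -3)
  row 1: subtract -2×row0 = (0, -7)
step 2: normalize row 1 (÷-7) = (0, 1)
  row 0: subtract -3×row1 = (1, 0)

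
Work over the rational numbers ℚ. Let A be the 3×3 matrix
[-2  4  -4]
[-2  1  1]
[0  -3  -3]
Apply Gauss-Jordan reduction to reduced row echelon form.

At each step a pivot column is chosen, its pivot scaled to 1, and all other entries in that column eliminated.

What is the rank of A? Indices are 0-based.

pivot(0,0)=-2: scale R0 → (1, -2, 2)
  clear (1,0): R1 −= (-2)R0 → (0, -3, 5)
pivot(1,1)=-3: scale R1 → (0, 1, -5/3)
  clear (0,1): R0 −= (-2)R1 → (1, 0, -4/3)
  clear (2,1): R2 −= (-3)R1 → (0, 0, -8)
pivot(2,2)=-8: scale R2 → (0, 0, 1)
  clear (0,2): R0 −= (-4/3)R2 → (1, 0, 0)
  clear (1,2): R1 −= (-5/3)R2 → (0, 1, 0)

rank = 3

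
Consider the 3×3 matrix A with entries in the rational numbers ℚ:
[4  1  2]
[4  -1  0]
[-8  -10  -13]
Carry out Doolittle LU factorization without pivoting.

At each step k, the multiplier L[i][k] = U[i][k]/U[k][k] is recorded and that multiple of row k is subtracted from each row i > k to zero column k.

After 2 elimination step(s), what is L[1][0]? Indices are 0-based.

L[1][0] = 1

[col 0] pivot 4
  R1 -= 1*R0 → (0, -2, -2)  (L[1][0] := 1)
  R2 -= -2*R0 → (0, -8, -9)  (L[2][0] := -2)
[col 1] pivot -2
  R2 -= 4*R1 → (0, 0, -1)  (L[2][1] := 4)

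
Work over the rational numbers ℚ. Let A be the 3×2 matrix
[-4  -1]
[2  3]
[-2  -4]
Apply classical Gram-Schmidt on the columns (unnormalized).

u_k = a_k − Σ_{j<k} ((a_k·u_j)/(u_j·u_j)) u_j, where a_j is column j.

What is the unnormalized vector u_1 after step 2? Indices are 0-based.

u_1 = (2, 3/2, -5/2)

Step 1: u_0 = a_0 = (-4, 2, -2).
Step 2: u_1 = a_1 − (3/4)·u_0 = (2, 3/2, -5/2).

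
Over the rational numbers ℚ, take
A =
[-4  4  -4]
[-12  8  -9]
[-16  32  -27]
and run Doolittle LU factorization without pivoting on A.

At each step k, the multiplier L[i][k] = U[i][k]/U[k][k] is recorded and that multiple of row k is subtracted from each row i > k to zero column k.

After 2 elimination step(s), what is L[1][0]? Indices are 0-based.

[col 0] pivot -4
  R1 -= 3*R0 → (0, -4, 3)  (L[1][0] := 3)
  R2 -= 4*R0 → (0, 16, -11)  (L[2][0] := 4)
[col 1] pivot -4
  R2 -= -4*R1 → (0, 0, 1)  (L[2][1] := -4)

L[1][0] = 3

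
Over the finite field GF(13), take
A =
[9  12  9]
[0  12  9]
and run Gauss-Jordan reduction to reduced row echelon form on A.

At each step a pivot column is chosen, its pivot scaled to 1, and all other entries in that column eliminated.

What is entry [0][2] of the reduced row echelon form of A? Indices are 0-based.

M[0][2] = 0

pivot(0,0)=9: scale R0 → (1, 10, 1)
pivot(1,1)=12: scale R1 → (0, 1, 4)
  clear (0,1): R0 −= (10)R1 → (1, 0, 0)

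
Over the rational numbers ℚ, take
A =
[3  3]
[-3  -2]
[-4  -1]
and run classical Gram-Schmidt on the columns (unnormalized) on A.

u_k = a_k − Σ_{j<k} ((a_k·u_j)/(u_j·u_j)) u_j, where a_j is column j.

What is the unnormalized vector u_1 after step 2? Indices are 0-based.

u_1 = (45/34, -11/34, 21/17)

Step 1: u_0 = a_0 = (3, -3, -4).
Step 2: u_1 = a_1 − (19/34)·u_0 = (45/34, -11/34, 21/17).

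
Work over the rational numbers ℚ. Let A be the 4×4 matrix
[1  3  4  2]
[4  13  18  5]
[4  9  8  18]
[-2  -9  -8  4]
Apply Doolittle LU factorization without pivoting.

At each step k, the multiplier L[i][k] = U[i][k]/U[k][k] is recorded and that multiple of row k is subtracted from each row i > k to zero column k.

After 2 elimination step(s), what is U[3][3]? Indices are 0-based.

[col 0] pivot 1
  R1 -= 4*R0 → (0, 1, 2, -3)  (L[1][0] := 4)
  R2 -= 4*R0 → (0, -3, -8, 10)  (L[2][0] := 4)
  R3 -= -2*R0 → (0, -3, 0, 8)  (L[3][0] := -2)
[col 1] pivot 1
  R2 -= -3*R1 → (0, 0, -2, 1)  (L[2][1] := -3)
  R3 -= -3*R1 → (0, 0, 6, -1)  (L[3][1] := -3)

U[3][3] = -1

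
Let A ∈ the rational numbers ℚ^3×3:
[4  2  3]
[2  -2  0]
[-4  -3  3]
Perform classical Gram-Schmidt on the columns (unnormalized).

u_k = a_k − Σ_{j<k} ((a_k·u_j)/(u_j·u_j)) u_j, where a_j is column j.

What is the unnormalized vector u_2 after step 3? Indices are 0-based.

Step 1: u_0 = a_0 = (4, 2, -4).
Step 2: u_1 = a_1 − (4/9)·u_0 = (2/9, -26/9, -11/9).
Step 3: u_2 = a_2 − (0)·u_0 − (-27/89)·u_1 = (273/89, -78/89, 234/89).

u_2 = (273/89, -78/89, 234/89)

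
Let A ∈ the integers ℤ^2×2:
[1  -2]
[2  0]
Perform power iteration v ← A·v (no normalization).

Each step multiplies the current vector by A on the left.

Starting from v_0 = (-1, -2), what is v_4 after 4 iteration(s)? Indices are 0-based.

v_4 = (-33, -10)

v_0 = (-1, -2).
v_1 = A·v_0 = (3, -2).
v_2 = A·v_1 = (7, 6).
v_3 = A·v_2 = (-5, 14).
v_4 = A·v_3 = (-33, -10).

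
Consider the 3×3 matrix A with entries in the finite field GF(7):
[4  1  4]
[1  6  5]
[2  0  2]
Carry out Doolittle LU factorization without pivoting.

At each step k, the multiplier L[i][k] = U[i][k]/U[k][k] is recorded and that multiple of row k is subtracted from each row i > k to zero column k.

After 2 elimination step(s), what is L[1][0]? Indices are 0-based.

Step 1: pivot at (0,0) is 4.
  row1 ← row1 − (2)·row0  ⇒  L[1][0]=2, U row1=(0, 4, 4)
  row2 ← row2 − (4)·row0  ⇒  L[2][0]=4, U row2=(0, 3, 0)
Step 2: pivot at (1,1) is 4.
  row2 ← row2 − (6)·row1  ⇒  L[2][1]=6, U row2=(0, 0, 4)

L[1][0] = 2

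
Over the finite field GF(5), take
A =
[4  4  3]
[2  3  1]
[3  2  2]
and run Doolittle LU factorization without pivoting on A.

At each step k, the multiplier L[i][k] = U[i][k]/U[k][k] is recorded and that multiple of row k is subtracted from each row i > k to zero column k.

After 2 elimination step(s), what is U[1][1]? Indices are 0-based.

[col 0] pivot 4
  R1 -= 3*R0 → (0, 1, 2)  (L[1][0] := 3)
  R2 -= 2*R0 → (0, 4, 1)  (L[2][0] := 2)
[col 1] pivot 1
  R2 -= 4*R1 → (0, 0, 3)  (L[2][1] := 4)

U[1][1] = 1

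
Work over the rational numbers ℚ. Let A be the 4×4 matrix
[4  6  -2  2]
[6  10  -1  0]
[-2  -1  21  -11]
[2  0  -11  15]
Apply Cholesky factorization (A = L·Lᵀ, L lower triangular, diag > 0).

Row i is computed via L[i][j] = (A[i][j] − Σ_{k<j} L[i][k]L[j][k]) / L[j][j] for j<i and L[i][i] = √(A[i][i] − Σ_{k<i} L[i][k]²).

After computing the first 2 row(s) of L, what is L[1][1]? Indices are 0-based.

Step 1: L[0][0] = √(4) = 2.
  L[1][0] = (6) / L[0][0] = 3.
Step 2: L[1][1] = √(1) = 1.

L[1][1] = 1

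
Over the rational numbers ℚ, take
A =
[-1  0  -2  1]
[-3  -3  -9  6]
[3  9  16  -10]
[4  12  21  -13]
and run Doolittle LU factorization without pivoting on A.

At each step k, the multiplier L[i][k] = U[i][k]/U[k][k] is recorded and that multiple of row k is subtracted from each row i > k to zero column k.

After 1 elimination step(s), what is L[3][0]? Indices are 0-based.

k=0: U[0][0]=-1
  eliminate (1,0): mult=3, new row 1: (0, -3, -3, 3); set L[1][0]=3
  eliminate (2,0): mult=-3, new row 2: (0, 9, 10, -7); set L[2][0]=-3
  eliminate (3,0): mult=-4, new row 3: (0, 12, 13, -9); set L[3][0]=-4

L[3][0] = -4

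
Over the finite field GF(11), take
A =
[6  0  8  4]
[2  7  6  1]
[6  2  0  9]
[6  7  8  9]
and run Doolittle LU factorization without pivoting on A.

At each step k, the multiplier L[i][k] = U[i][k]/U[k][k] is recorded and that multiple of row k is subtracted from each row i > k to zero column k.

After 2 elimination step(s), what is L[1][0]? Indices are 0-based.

L[1][0] = 4

Step 1: pivot at (0,0) is 6.
  row1 ← row1 − (4)·row0  ⇒  L[1][0]=4, U row1=(0, 7, 7, 7)
  row2 ← row2 − (1)·row0  ⇒  L[2][0]=1, U row2=(0, 2, 3, 5)
  row3 ← row3 − (1)·row0  ⇒  L[3][0]=1, U row3=(0, 7, 0, 5)
Step 2: pivot at (1,1) is 7.
  row2 ← row2 − (5)·row1  ⇒  L[2][1]=5, U row2=(0, 0, 1, 3)
  row3 ← row3 − (1)·row1  ⇒  L[3][1]=1, U row3=(0, 0, 4, 9)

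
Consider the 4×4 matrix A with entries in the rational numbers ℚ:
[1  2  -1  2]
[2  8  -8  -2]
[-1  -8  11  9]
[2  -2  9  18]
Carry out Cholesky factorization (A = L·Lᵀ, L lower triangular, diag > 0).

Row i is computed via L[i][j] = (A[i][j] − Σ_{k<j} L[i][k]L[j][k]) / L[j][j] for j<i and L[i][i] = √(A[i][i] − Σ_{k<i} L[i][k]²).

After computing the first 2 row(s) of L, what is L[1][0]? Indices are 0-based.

Step 1: L[0][0] = √(1) = 1.
  L[1][0] = (2) / L[0][0] = 2.
Step 2: L[1][1] = √(4) = 2.

L[1][0] = 2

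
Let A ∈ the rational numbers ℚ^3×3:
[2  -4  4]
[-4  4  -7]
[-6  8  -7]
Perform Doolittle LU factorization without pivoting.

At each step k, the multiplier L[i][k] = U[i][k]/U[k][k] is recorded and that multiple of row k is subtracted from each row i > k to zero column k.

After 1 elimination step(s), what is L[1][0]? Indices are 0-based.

L[1][0] = -2

Step 1: pivot at (0,0) is 2.
  row1 ← row1 − (-2)·row0  ⇒  L[1][0]=-2, U row1=(0, -4, 1)
  row2 ← row2 − (-3)·row0  ⇒  L[2][0]=-3, U row2=(0, -4, 5)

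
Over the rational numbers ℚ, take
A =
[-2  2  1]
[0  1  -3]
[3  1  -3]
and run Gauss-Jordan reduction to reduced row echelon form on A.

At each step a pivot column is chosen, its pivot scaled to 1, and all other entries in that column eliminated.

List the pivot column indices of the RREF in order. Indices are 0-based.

pivot columns: 0, 1, 2

[1] R0 /= -2  ⇒  (1, -1, -1/2)
     R2 -= 3·R0  ⇒  (0, 4, -3/2)
[2] R1 /= 1  ⇒  (0, 1, -3)
     R0 -= -1·R1  ⇒  (1, 0, -7/2)
     R2 -= 4·R1  ⇒  (0, 0, 21/2)
[3] R2 /= 21/2  ⇒  (0, 0, 1)
     R0 -= -7/2·R2  ⇒  (1, 0, 0)
     R1 -= -3·R2  ⇒  (0, 1, 0)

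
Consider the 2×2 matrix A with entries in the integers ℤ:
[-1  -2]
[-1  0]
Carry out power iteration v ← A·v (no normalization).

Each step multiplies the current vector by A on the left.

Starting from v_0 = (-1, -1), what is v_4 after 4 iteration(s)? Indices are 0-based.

v_4 = (-21, -11)

v_0 = (-1, -1).
v_1 = A·v_0 = (3, 1).
v_2 = A·v_1 = (-5, -3).
v_3 = A·v_2 = (11, 5).
v_4 = A·v_3 = (-21, -11).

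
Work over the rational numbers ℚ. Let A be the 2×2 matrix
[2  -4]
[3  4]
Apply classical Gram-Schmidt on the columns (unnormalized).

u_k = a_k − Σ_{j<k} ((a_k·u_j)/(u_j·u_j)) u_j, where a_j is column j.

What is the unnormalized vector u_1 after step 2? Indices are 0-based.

u_1 = (-60/13, 40/13)

Step 1: u_0 = a_0 = (2, 3).
Step 2: u_1 = a_1 − (4/13)·u_0 = (-60/13, 40/13).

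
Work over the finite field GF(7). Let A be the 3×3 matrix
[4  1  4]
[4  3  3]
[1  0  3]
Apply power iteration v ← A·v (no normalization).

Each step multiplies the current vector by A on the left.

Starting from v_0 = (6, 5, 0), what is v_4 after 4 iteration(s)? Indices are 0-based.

v_0 = (6, 5, 0).
v_1 = A·v_0 = (1, 4, 6).
v_2 = A·v_1 = (4, 6, 5).
v_3 = A·v_2 = (0, 0, 5).
v_4 = A·v_3 = (6, 1, 1).

v_4 = (6, 1, 1)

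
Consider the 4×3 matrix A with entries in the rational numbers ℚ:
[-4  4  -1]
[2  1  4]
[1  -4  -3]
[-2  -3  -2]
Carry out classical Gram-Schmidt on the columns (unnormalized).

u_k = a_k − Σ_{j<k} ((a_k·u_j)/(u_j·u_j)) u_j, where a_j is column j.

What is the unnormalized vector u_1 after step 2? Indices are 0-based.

u_1 = (52/25, 49/25, -88/25, -99/25)

Step 1: u_0 = a_0 = (-4, 2, 1, -2).
Step 2: u_1 = a_1 − (-12/25)·u_0 = (52/25, 49/25, -88/25, -99/25).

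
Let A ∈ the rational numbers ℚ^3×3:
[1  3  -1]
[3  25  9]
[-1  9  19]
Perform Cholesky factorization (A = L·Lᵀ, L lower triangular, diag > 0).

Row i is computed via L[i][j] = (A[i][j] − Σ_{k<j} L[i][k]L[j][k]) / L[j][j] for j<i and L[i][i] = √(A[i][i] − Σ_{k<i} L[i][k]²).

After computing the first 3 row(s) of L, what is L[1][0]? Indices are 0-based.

L[1][0] = 3

Step 1: L[0][0] = √(1) = 1.
  L[1][0] = (3) / L[0][0] = 3.
Step 2: L[1][1] = √(16) = 4.
  L[2][0] = (-1) / L[0][0] = -1.
  L[2][1] = (12) / L[1][1] = 3.
Step 3: L[2][2] = √(9) = 3.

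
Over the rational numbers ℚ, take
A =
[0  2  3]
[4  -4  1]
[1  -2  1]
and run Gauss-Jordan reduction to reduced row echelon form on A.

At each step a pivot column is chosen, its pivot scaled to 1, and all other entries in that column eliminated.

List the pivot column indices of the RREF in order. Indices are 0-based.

pivot columns: 0, 1, 2

[1] R0 <-> R1
[1] R0 /= 4  ⇒  (1, -1, 1/4)
     R2 -= 1·R0  ⇒  (0, -1, 3/4)
[2] R1 /= 2  ⇒  (0, 1, 3/2)
     R0 -= -1·R1  ⇒  (1, 0, 7/4)
     R2 -= -1·R1  ⇒  (0, 0, 9/4)
[3] R2 /= 9/4  ⇒  (0, 0, 1)
     R0 -= 7/4·R2  ⇒  (1, 0, 0)
     R1 -= 3/2·R2  ⇒  (0, 1, 0)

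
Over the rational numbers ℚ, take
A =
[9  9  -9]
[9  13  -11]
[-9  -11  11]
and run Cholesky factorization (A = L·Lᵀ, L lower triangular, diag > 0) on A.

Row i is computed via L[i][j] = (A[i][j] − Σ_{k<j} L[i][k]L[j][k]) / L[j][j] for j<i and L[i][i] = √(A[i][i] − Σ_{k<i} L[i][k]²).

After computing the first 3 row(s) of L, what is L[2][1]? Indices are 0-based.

Step 1: L[0][0] = √(9) = 3.
  L[1][0] = (9) / L[0][0] = 3.
Step 2: L[1][1] = √(4) = 2.
  L[2][0] = (-9) / L[0][0] = -3.
  L[2][1] = (-2) / L[1][1] = -1.
Step 3: L[2][2] = √(1) = 1.

L[2][1] = -1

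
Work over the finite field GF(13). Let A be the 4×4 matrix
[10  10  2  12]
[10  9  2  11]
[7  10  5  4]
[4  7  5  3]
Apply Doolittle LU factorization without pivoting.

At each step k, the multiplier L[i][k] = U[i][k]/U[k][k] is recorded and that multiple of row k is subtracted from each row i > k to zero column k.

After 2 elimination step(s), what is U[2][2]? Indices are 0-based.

Step 1: pivot at (0,0) is 10.
  row1 ← row1 − (1)·row0  ⇒  L[1][0]=1, U row1=(0, 12, 0, 12)
  row2 ← row2 − (2)·row0  ⇒  L[2][0]=2, U row2=(0, 3, 1, 6)
  row3 ← row3 − (3)·row0  ⇒  L[3][0]=3, U row3=(0, 3, 12, 6)
Step 2: pivot at (1,1) is 12.
  row2 ← row2 − (10)·row1  ⇒  L[2][1]=10, U row2=(0, 0, 1, 3)
  row3 ← row3 − (10)·row1  ⇒  L[3][1]=10, U row3=(0, 0, 12, 3)

U[2][2] = 1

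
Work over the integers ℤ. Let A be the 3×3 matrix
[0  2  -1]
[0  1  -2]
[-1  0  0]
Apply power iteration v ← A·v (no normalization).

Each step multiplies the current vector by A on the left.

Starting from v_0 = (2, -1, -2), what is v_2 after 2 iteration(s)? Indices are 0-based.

v_2 = (8, 7, 0)

v_0 = (2, -1, -2).
v_1 = A·v_0 = (0, 3, -2).
v_2 = A·v_1 = (8, 7, 0).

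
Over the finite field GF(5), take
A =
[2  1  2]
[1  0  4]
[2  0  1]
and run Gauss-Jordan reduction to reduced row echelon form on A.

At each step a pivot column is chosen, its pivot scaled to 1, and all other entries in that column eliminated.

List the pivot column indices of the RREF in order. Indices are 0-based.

pivot(0,0)=2: scale R0 → (1, 3, 1)
  clear (1,0): R1 −= (1)R0 → (0, 2, 3)
  clear (2,0): R2 −= (2)R0 → (0, 4, 4)
pivot(1,1)=2: scale R1 → (0, 1, 4)
  clear (0,1): R0 −= (3)R1 → (1, 0, 4)
  clear (2,1): R2 −= (4)R1 → (0, 0, 3)
pivot(2,2)=3: scale R2 → (0, 0, 1)
  clear (0,2): R0 −= (4)R2 → (1, 0, 0)
  clear (1,2): R1 −= (4)R2 → (0, 1, 0)

pivot columns: 0, 1, 2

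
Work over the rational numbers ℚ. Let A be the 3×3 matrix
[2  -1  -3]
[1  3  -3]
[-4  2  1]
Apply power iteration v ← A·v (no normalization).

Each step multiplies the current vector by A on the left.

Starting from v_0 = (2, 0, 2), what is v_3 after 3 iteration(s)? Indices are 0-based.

v_0 = (2, 0, 2).
v_1 = A·v_0 = (-2, -4, -6).
v_2 = A·v_1 = (18, 4, -6).
v_3 = A·v_2 = (50, 48, -70).

v_3 = (50, 48, -70)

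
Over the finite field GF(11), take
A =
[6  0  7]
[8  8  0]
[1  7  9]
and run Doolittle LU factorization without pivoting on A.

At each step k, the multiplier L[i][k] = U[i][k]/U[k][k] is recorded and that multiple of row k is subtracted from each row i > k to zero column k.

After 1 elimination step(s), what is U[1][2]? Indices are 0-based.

[col 0] pivot 6
  R1 -= 5*R0 → (0, 8, 9)  (L[1][0] := 5)
  R2 -= 2*R0 → (0, 7, 6)  (L[2][0] := 2)

U[1][2] = 9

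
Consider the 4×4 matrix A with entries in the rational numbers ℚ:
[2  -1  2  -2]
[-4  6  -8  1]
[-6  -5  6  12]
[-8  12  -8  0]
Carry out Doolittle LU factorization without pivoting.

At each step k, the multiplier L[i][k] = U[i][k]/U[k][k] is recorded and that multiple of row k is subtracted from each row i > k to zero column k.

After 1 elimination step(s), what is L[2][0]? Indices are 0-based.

L[2][0] = -3

Step 1: pivot at (0,0) is 2.
  row1 ← row1 − (-2)·row0  ⇒  L[1][0]=-2, U row1=(0, 4, -4, -3)
  row2 ← row2 − (-3)·row0  ⇒  L[2][0]=-3, U row2=(0, -8, 12, 6)
  row3 ← row3 − (-4)·row0  ⇒  L[3][0]=-4, U row3=(0, 8, 0, -8)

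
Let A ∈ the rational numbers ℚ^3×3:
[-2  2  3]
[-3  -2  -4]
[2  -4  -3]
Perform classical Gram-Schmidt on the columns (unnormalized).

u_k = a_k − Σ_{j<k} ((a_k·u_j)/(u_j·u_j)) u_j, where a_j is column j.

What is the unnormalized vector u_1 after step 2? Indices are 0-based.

u_1 = (22/17, -52/17, -56/17)

Step 1: u_0 = a_0 = (-2, -3, 2).
Step 2: u_1 = a_1 − (-6/17)·u_0 = (22/17, -52/17, -56/17).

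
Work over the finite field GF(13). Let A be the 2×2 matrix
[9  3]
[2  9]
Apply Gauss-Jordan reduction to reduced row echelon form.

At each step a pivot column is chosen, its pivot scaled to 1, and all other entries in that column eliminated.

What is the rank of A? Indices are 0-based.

rank = 2

step 1: normalize row 0 (÷9) = (1, 9)
  row 1: subtract 2×row0 = (0, 4)
step 2: normalize row 1 (÷4) = (0, 1)
  row 0: subtract 9×row1 = (1, 0)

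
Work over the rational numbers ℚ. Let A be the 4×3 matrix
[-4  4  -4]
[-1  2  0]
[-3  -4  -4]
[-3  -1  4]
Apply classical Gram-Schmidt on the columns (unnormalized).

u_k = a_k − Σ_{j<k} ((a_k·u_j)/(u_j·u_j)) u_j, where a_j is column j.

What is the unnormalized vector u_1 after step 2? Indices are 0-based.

u_1 = (128/35, 67/35, -149/35, -44/35)

Step 1: u_0 = a_0 = (-4, -1, -3, -3).
Step 2: u_1 = a_1 − (-3/35)·u_0 = (128/35, 67/35, -149/35, -44/35).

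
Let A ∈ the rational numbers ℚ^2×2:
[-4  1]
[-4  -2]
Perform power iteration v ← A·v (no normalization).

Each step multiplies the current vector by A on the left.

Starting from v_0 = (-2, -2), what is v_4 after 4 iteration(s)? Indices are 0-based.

v_0 = (-2, -2).
v_1 = A·v_0 = (6, 12).
v_2 = A·v_1 = (-12, -48).
v_3 = A·v_2 = (0, 144).
v_4 = A·v_3 = (144, -288).

v_4 = (144, -288)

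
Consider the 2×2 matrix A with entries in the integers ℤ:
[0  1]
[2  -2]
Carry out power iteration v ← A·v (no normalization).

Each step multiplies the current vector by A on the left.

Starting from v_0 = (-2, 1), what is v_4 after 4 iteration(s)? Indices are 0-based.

v_4 = (-40, 108)

v_0 = (-2, 1).
v_1 = A·v_0 = (1, -6).
v_2 = A·v_1 = (-6, 14).
v_3 = A·v_2 = (14, -40).
v_4 = A·v_3 = (-40, 108).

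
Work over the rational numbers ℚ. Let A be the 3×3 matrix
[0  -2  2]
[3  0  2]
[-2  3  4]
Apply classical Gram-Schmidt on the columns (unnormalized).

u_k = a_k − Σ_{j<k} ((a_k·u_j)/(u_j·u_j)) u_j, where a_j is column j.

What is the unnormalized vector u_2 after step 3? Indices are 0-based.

Step 1: u_0 = a_0 = (0, 3, -2).
Step 2: u_1 = a_1 − (-6/13)·u_0 = (-2, 18/13, 27/13).
Step 3: u_2 = a_2 − (-2/13)·u_0 − (92/133)·u_1 = (450/133, 200/133, 300/133).

u_2 = (450/133, 200/133, 300/133)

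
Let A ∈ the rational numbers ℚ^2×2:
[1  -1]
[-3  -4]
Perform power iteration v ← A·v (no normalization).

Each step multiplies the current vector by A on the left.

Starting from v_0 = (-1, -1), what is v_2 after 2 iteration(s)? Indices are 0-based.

v_0 = (-1, -1).
v_1 = A·v_0 = (0, 7).
v_2 = A·v_1 = (-7, -28).

v_2 = (-7, -28)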